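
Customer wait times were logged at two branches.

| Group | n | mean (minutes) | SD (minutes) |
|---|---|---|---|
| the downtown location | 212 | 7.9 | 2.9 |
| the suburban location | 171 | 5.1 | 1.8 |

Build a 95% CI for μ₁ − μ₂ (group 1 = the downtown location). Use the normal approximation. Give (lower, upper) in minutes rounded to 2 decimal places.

(2.33, 3.27)

Standard errors of each mean: 2.9/√212 = 0.1992 and 1.8/√171 = 0.1376.
SE(x̄₁ − x̄₂) = √(0.1992² + 0.1376²) = 0.2421 for independent samples with unequal variances.
With z* = 1.960, the margin is 1.960 × 0.2421 = 0.4745.
x̄₁ − x̄₂ = 7.9 − 5.1 = 2.8000; the interval is 2.8000 ± 0.4745 = (2.33, 3.27).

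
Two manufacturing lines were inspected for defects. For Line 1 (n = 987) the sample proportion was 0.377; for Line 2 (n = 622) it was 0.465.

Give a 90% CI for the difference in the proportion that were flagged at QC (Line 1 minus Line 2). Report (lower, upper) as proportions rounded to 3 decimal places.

(-0.130, -0.046)

Each SE is √(p̂(1−p̂)/n): √(0.3770·0.6230/987) = 0.01543 and √(0.4650·0.5350/622) = 0.02000.
SE(p̂₁ − p̂₂) = √(SE₁² + SE₂²) = √(0.0002380849 + 0.0004) = 0.02526, since the two samples are independent.
At 90% confidence z* = 1.645; margin = 1.645 × 0.02526 = 0.04155.
The difference is 0.3770 − 0.4650 = -0.0880, so the interval is -0.0880 ± 0.04155 = (-0.130, -0.046).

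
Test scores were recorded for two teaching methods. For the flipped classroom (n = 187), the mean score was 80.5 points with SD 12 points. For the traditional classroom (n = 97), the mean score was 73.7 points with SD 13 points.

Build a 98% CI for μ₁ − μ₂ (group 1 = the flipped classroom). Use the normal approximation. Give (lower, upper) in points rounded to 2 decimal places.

(3.11, 10.49)

Standard errors of each mean: 12/√187 = 0.8775 and 13/√97 = 1.3200.
SE(x̄₁ − x̄₂) = √(0.8775² + 1.3200²) = 1.5851 for independent samples with unequal variances.
With z* = 2.326, the margin is 2.326 × 1.5851 = 3.6869.
x̄₁ − x̄₂ = 80.5 − 73.7 = 6.8000; the interval is 6.8000 ± 3.6869 = (3.11, 10.49).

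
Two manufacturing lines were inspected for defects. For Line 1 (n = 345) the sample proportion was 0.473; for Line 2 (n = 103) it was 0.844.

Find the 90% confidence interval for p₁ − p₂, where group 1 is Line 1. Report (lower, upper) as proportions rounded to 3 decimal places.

(-0.445, -0.297)

Each SE is √(p̂(1−p̂)/n): √(0.4730·0.5270/345) = 0.02688 and √(0.8440·0.1560/103) = 0.03575.
SE(p̂₁ − p̂₂) = √(SE₁² + SE₂²) = √(0.0007225344 + 0.0012780625) = 0.04473, since the two samples are independent.
At 90% confidence z* = 1.645; margin = 1.645 × 0.04473 = 0.07358.
The difference is 0.4730 − 0.8440 = -0.3710, so the interval is -0.3710 ± 0.07358 = (-0.445, -0.297).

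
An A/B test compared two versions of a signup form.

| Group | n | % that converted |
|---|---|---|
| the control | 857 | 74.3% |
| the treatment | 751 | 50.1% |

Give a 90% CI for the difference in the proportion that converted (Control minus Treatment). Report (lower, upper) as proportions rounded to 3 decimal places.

(0.203, 0.281)

SE₁ = √(p̂₁(1−p̂₁)/n₁) = √(0.7430·0.2570/857) = 0.01493; SE₂ = √(0.5010·0.4990/751) = 0.01825.
Independent samples: SE of the difference = √(SE₁² + SE₂²) = √(0.0002229049 + 0.0003330625) = 0.02358.
z* for 90% confidence is 1.645, so the margin of error is 1.645 × 0.02358 = 0.03879.
Point estimate p̂₁ − p̂₂ = 0.7430 − 0.5010 = 0.2420.
0.2420 ± 0.03879 → (0.203, 0.281).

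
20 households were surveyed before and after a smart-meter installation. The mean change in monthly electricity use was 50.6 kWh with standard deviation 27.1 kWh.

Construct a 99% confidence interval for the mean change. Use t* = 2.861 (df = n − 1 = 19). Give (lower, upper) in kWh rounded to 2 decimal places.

(33.26, 67.94)

Paired design: SE = s_d/√n = 27.1/√20 = 6.0597.
t* = 2.861; margin of error = 2.861 × 6.0597 = 17.3368.
50.6 ± 17.3368 → (33.26, 67.94).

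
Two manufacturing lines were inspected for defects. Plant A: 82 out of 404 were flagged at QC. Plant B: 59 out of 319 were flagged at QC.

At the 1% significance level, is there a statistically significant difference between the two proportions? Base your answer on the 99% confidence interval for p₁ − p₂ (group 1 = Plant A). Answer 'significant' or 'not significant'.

p̂₁ = 82/404 = 0.2030 and p̂₂ = 59/319 = 0.1850.
SE₁ = √(p̂₁(1−p̂₁)/n₁) = √(0.2030·0.7970/404) = 0.02001; SE₂ = √(0.1850·0.8150/319) = 0.02174.
Independent samples: SE of the difference = √(SE₁² + SE₂²) = √(0.0004004001 + 0.0004726276) = 0.02955.
z* for 99% confidence is 2.576, so the margin of error is 2.576 × 0.02955 = 0.07612.
Point estimate p̂₁ − p̂₂ = 0.2030 − 0.1850 = 0.0180.
0.0180 ± 0.07612 → (-0.05812, 0.09412).
The interval (-0.05812, 0.09412) contains 0, so the difference is not significant.

not significant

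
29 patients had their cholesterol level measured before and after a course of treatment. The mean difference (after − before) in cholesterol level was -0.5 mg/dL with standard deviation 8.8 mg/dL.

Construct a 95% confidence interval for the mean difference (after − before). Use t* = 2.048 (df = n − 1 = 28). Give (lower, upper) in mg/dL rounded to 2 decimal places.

(-3.85, 2.85)

This is a matched-pairs design, so SE = s_d/√n = 8.8/√29 = 1.6341.
Margin = 2.048 × 1.6341 = 3.3466; the interval is -0.5 ± 3.3466 = (-3.85, 2.85).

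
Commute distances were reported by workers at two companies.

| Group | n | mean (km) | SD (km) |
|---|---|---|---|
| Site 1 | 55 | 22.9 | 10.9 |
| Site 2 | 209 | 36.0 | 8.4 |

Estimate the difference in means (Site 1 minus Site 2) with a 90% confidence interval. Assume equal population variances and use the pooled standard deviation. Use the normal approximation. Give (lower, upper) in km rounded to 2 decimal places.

Pooled variance s_p² = [54·10.9² + 208·8.4²] / (55+209−2) = 80.5047, so s_p = 8.9724.
SE_diff = s_p·√(1/n₁ + 1/n₂) = 8.9724·√(1/55 + 1/209) = 1.3597.
z* = 1.645; margin = 1.645 × 1.3597 = 2.2367.
Difference = 22.9 − 36.0 = -13.1000.
-13.1000 ± 2.2367 → (-15.34, -10.86).

(-15.34, -10.86)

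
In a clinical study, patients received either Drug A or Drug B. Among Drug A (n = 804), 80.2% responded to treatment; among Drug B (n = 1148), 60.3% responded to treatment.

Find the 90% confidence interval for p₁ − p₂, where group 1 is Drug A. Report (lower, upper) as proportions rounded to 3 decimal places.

The two standard errors are √(0.8020×0.1980/804) = 0.01405 and √(0.6030×0.3970/1148) = 0.01444.
Because the samples are independent, SE_diff = √(0.01405² + 0.01444²) = 0.02015.
Using z* = 1.645 for 90%, ME = 1.645 × 0.02015 = 0.03315.
p̂₁ − p̂₂ = 0.1990; interval 0.1990 ± 0.03315 gives (0.166, 0.232).

(0.166, 0.232)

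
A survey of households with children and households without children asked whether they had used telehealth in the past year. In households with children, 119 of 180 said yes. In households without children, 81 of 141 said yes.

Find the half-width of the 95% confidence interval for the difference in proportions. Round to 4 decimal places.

0.1070

Sample proportions: 119/180 = 0.6611, 81/141 = 0.5745.
Each SE is √(p̂(1−p̂)/n): √(0.6611·0.3389/180) = 0.03528 and √(0.5745·0.4255/141) = 0.04164.
SE(p̂₁ − p̂₂) = √(SE₁² + SE₂²) = √(0.0012446784 + 0.0017338896) = 0.05458, since the two samples are independent.
At 95% confidence z* = 1.960; margin = 1.960 × 0.05458 = 0.10698.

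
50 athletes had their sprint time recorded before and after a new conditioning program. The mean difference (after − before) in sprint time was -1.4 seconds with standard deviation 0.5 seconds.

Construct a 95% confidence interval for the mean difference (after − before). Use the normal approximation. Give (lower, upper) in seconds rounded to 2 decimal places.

This is a matched-pairs design, so SE = s_d/√n = 0.5/√50 = 0.0707.
Margin = 1.960 × 0.0707 = 0.1386; the interval is -1.4 ± 0.1386 = (-1.54, -1.26).

(-1.54, -1.26)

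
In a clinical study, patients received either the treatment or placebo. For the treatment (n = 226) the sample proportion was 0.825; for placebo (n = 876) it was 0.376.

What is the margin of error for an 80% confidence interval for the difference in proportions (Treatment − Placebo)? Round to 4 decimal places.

The two standard errors are √(0.8250×0.1750/226) = 0.02528 and √(0.3760×0.6240/876) = 0.01637.
Because the samples are independent, SE_diff = √(0.02528² + 0.01637²) = 0.03012.
Using z* = 1.282 for 80%, ME = 1.282 × 0.03012 = 0.03861.

0.0386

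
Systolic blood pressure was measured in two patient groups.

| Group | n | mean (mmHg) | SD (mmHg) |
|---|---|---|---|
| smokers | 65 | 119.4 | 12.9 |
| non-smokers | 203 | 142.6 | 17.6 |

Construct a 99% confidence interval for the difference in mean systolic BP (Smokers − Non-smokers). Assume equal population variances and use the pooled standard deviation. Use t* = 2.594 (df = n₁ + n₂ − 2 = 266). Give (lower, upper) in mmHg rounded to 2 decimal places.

s_p = √[((n₁−1)s₁² + (n₂−1)s₂²)/(n₁+n₂−2)] = √[(64·12.9² + 202·17.6²)/266] = 16.5913.
SE = 16.5913·√(1/65 + 1/203) = 2.3645.
With t* = 2.594, margin = 2.594 × 2.3645 = 6.1335.
x̄₁ − x̄₂ = 119.4 − 142.6 = -23.2000; interval -23.2000 ± 6.1335 = (-29.33, -17.07).

(-29.33, -17.07)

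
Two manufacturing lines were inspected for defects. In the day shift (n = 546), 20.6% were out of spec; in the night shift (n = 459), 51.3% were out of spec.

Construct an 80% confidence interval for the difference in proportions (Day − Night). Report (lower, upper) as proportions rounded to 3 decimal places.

Each SE is √(p̂(1−p̂)/n): √(0.2060·0.7940/546) = 0.01731 and √(0.5130·0.4870/459) = 0.02333.
SE(p̂₁ − p̂₂) = √(SE₁² + SE₂²) = √(0.0002996361 + 0.0005442889) = 0.02905, since the two samples are independent.
At 80% confidence z* = 1.282; margin = 1.282 × 0.02905 = 0.03724.
The difference is 0.2060 − 0.5130 = -0.3070, so the interval is -0.3070 ± 0.03724 = (-0.344, -0.270).

(-0.344, -0.270)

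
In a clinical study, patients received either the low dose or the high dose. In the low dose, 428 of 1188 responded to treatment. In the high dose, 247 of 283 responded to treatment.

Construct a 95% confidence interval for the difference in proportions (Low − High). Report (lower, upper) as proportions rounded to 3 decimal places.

(-0.560, -0.465)

First, p̂₁ = 428/1188 = 0.3603; p̂₂ = 247/283 = 0.8728.
The two standard errors are √(0.3603×0.6397/1188) = 0.01393 and √(0.8728×0.1272/283) = 0.01981.
Because the samples are independent, SE_diff = √(0.01393² + 0.01981²) = 0.02422.
Using z* = 1.960 for 95%, ME = 1.960 × 0.02422 = 0.04747.
p̂₁ − p̂₂ = -0.5125; interval -0.5125 ± 0.04747 gives (-0.560, -0.465).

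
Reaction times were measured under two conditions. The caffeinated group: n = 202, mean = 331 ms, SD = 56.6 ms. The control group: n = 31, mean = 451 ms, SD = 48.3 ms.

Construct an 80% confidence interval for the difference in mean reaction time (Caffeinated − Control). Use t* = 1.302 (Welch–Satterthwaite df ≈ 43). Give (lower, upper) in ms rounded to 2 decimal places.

(-132.43, -107.57)

Per-group SEs: s₁/√n₁ = 56.6/√202 = 3.9824, s₂/√n₂ = 48.3/√31 = 8.6749.
Unpooled SE of the difference: √(15.85950976 + 75.25389001) = 9.5453.
Margin of error = t* · SE = 1.302 × 9.5453 = 12.4280.
x̄₁ − x̄₂ = 331 − 451 = -120.0000.
CI: -120.0000 ± 12.4280 = (-132.43, -107.57).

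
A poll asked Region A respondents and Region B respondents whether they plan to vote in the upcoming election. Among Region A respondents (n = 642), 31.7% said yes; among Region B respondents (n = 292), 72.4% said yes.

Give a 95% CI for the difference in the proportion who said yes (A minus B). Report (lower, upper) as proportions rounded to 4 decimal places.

(-0.4696, -0.3444)

The two standard errors are √(0.3170×0.6830/642) = 0.01836 and √(0.7240×0.2760/292) = 0.02616.
Because the samples are independent, SE_diff = √(0.01836² + 0.02616²) = 0.03196.
Using z* = 1.960 for 95%, ME = 1.960 × 0.03196 = 0.06264.
p̂₁ − p̂₂ = -0.4070; interval -0.4070 ± 0.06264 gives (-0.4696, -0.3444).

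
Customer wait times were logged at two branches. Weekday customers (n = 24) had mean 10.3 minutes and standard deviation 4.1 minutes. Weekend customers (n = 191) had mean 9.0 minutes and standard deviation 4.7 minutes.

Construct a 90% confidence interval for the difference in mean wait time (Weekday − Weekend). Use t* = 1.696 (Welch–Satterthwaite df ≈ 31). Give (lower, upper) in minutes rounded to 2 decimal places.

(-0.23, 2.83)

SE₁ = s₁/√n₁ = 4.1/√24 = 0.8369; SE₂ = 4.7/√191 = 0.3401.
Independent samples, unequal variances: SE_diff = √(SE₁² + SE₂²) = √(0.70040161 + 0.11566801) = 0.9034.
t* = 1.696, so margin of error = 1.696 × 0.9034 = 1.5322.
Difference in means = 10.3 − 9.0 = 1.3000.
1.3000 ± 1.5322 → (-0.23, 2.83).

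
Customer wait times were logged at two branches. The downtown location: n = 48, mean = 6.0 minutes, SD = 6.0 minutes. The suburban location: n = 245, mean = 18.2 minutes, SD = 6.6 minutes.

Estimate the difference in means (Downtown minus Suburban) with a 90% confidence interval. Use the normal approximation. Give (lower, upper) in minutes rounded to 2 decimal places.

Per-group SEs: s₁/√n₁ = 6.0/√48 = 0.8660, s₂/√n₂ = 6.6/√245 = 0.4217.
Unpooled SE of the difference: √(0.749956 + 0.17783089) = 0.9632.
Margin of error = z* · SE = 1.645 × 0.9632 = 1.5845.
x̄₁ − x̄₂ = 6.0 − 18.2 = -12.2000.
CI: -12.2000 ± 1.5845 = (-13.78, -10.62).

(-13.78, -10.62)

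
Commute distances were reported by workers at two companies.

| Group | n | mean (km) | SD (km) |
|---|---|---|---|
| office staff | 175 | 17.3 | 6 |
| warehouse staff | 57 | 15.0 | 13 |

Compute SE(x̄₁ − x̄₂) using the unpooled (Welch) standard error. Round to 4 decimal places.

1.7806

SE₁ = s₁/√n₁ = 6/√175 = 0.4536; SE₂ = 13/√57 = 1.7219.
Independent samples, unequal variances: SE_diff = √(SE₁² + SE₂²) = √(0.20575296 + 2.96493961) = 1.7806.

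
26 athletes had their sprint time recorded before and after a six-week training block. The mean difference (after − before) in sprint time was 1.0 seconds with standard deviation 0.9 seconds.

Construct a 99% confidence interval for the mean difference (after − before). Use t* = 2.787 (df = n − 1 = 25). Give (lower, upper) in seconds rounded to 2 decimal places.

(0.51, 1.49)

Paired design: SE = s_d/√n = 0.9/√26 = 0.1765.
t* = 2.787; margin of error = 2.787 × 0.1765 = 0.4919.
1.0 ± 0.4919 → (0.51, 1.49).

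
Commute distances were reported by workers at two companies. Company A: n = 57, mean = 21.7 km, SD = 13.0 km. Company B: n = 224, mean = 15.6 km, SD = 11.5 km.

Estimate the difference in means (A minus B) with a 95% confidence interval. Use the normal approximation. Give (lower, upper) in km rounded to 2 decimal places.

(2.40, 9.80)

Standard errors of each mean: 13.0/√57 = 1.7219 and 11.5/√224 = 0.7684.
SE(x̄₁ − x̄₂) = √(1.7219² + 0.7684²) = 1.8856 for independent samples with unequal variances.
With z* = 1.960, the margin is 1.960 × 1.8856 = 3.6958.
x̄₁ − x̄₂ = 21.7 − 15.6 = 6.1000; the interval is 6.1000 ± 3.6958 = (2.40, 9.80).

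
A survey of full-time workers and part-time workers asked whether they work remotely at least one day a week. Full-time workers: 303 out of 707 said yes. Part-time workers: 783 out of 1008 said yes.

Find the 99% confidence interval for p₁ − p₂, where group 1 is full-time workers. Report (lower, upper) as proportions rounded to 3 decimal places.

p̂₁ = 303/707 = 0.4286 and p̂₂ = 783/1008 = 0.7768.
SE₁ = √(p̂₁(1−p̂₁)/n₁) = √(0.4286·0.5714/707) = 0.01861; SE₂ = √(0.7768·0.2232/1008) = 0.01312.
Independent samples: SE of the difference = √(SE₁² + SE₂²) = √(0.0003463321 + 0.0001721344) = 0.02277.
z* for 99% confidence is 2.576, so the margin of error is 2.576 × 0.02277 = 0.05866.
Point estimate p̂₁ − p̂₂ = 0.4286 − 0.7768 = -0.3482.
-0.3482 ± 0.05866 → (-0.407, -0.290).

(-0.407, -0.290)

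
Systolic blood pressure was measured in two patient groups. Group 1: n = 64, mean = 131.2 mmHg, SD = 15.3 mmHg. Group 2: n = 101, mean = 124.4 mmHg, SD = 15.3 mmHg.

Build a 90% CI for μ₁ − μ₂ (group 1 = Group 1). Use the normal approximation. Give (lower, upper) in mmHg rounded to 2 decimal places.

Per-group SEs: s₁/√n₁ = 15.3/√64 = 1.9125, s₂/√n₂ = 15.3/√101 = 1.5224.
Unpooled SE of the difference: √(3.65765625 + 2.31770176) = 2.4445.
Margin of error = z* · SE = 1.645 × 2.4445 = 4.0212.
x̄₁ − x̄₂ = 131.2 − 124.4 = 6.8000.
CI: 6.8000 ± 4.0212 = (2.78, 10.82).

(2.78, 10.82)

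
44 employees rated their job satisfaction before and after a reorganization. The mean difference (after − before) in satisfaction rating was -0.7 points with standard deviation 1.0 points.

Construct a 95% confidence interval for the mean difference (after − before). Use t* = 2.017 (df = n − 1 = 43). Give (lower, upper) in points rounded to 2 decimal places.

This is a matched-pairs design, so SE = s_d/√n = 1.0/√44 = 0.1508.
Margin = 2.017 × 0.1508 = 0.3042; the interval is -0.7 ± 0.3042 = (-1.00, -0.40).

(-1.00, -0.40)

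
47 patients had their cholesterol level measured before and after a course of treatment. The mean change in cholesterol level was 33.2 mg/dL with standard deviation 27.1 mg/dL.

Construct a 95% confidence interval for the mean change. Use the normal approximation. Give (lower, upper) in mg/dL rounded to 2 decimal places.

(25.45, 40.95)

This is a matched-pairs design, so SE = s_d/√n = 27.1/√47 = 3.9529.
Margin = 1.960 × 3.9529 = 7.7477; the interval is 33.2 ± 7.7477 = (25.45, 40.95).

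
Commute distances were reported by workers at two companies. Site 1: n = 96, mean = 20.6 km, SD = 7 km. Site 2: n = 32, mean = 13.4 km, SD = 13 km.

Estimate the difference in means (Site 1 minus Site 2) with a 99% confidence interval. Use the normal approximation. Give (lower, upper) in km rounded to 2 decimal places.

Per-group SEs: s₁/√n₁ = 7/√96 = 0.7144, s₂/√n₂ = 13/√32 = 2.2981.
Unpooled SE of the difference: √(0.51036736 + 5.28126361) = 2.4066.
Margin of error = z* · SE = 2.576 × 2.4066 = 6.1994.
x̄₁ − x̄₂ = 20.6 − 13.4 = 7.2000.
CI: 7.2000 ± 6.1994 = (1.00, 13.40).

(1.00, 13.40)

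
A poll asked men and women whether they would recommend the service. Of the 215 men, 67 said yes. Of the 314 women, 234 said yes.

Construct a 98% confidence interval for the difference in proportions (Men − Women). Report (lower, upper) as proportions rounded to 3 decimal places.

p̂₁ = 67/215 = 0.3116 and p̂₂ = 234/314 = 0.7452.
SE₁ = √(p̂₁(1−p̂₁)/n₁) = √(0.3116·0.6884/215) = 0.03159; SE₂ = √(0.7452·0.2548/314) = 0.02459.
Independent samples: SE of the difference = √(SE₁² + SE₂²) = √(0.0009979281 + 0.0006046681) = 0.04003.
z* for 98% confidence is 2.326, so the margin of error is 2.326 × 0.04003 = 0.09311.
Point estimate p̂₁ − p̂₂ = 0.3116 − 0.7452 = -0.4336.
-0.4336 ± 0.09311 → (-0.527, -0.340).

(-0.527, -0.340)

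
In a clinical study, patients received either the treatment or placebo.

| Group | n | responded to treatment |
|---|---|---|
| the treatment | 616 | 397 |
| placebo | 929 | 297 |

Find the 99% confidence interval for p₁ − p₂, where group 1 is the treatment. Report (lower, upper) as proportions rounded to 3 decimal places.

(0.261, 0.388)

Sample proportions: 397/616 = 0.6445, 297/929 = 0.3197.
Each SE is √(p̂(1−p̂)/n): √(0.6445·0.3555/616) = 0.01929 and √(0.3197·0.6803/929) = 0.01530.
SE(p̂₁ − p̂₂) = √(SE₁² + SE₂²) = √(0.0003721041 + 0.00023409) = 0.02462, since the two samples are independent.
At 99% confidence z* = 2.576; margin = 2.576 × 0.02462 = 0.06342.
The difference is 0.6445 − 0.3197 = 0.3248, so the interval is 0.3248 ± 0.06342 = (0.261, 0.388).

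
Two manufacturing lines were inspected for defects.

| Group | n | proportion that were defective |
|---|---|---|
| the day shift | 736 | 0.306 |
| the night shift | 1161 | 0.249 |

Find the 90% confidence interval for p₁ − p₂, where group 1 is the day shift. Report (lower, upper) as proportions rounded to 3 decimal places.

(0.022, 0.092)

Each SE is √(p̂(1−p̂)/n): √(0.3060·0.6940/736) = 0.01699 and √(0.2490·0.7510/1161) = 0.01269.
SE(p̂₁ − p̂₂) = √(SE₁² + SE₂²) = √(0.0002886601 + 0.0001610361) = 0.02121, since the two samples are independent.
At 90% confidence z* = 1.645; margin = 1.645 × 0.02121 = 0.03489.
The difference is 0.3060 − 0.2490 = 0.0570, so the interval is 0.0570 ± 0.03489 = (0.022, 0.092).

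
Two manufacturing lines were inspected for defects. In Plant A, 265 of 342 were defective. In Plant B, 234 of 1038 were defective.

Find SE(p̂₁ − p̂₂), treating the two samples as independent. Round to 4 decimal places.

0.0260

p̂₁ = 265/342 = 0.7749 and p̂₂ = 234/1038 = 0.2254.
SE₁ = √(p̂₁(1−p̂₁)/n₁) = √(0.7749·0.2251/342) = 0.02258; SE₂ = √(0.2254·0.7746/1038) = 0.01297.
Independent samples: SE of the difference = √(SE₁² + SE₂²) = √(0.0005098564 + 0.0001682209) = 0.02604.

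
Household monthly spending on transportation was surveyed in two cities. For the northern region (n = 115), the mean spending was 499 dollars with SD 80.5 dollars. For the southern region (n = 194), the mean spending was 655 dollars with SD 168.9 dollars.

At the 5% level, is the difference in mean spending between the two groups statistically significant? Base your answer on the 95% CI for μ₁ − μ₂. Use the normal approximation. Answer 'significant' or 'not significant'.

significant

SE₁ = s₁/√n₁ = 80.5/√115 = 7.5067; SE₂ = 168.9/√194 = 12.1263.
Independent samples, unequal variances: SE_diff = √(SE₁² + SE₂²) = √(56.35054489 + 147.04715169) = 14.2618.
z* = 1.960, so margin of error = 1.960 × 14.2618 = 27.9531.
Difference in means = 499 − 655 = -156.0000.
-156.0000 ± 27.9531 → (-183.9531, -128.0469).
The interval (-183.9531, -128.0469) does not contain 0, so the difference is significant.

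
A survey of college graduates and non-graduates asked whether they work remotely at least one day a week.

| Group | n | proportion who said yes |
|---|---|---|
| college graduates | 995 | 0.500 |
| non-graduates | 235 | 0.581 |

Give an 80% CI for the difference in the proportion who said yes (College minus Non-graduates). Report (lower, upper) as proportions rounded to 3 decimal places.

(-0.127, -0.035)

SE₁ = √(p̂₁(1−p̂₁)/n₁) = √(0.5000·0.5000/995) = 0.01585; SE₂ = √(0.5810·0.4190/235) = 0.03219.
Independent samples: SE of the difference = √(SE₁² + SE₂²) = √(0.0002512225 + 0.0010361961) = 0.03588.
z* for 80% confidence is 1.282, so the margin of error is 1.282 × 0.03588 = 0.04600.
Point estimate p̂₁ − p̂₂ = 0.5000 − 0.5810 = -0.0810.
-0.0810 ± 0.04600 → (-0.127, -0.035).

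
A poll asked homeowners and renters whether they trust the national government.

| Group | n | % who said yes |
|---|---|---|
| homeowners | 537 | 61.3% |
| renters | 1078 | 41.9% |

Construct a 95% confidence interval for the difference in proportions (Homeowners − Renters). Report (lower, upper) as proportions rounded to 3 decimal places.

(0.143, 0.245)

The two standard errors are √(0.6130×0.3870/537) = 0.02102 and √(0.4190×0.5810/1078) = 0.01503.
Because the samples are independent, SE_diff = √(0.02102² + 0.01503²) = 0.02584.
Using z* = 1.960 for 95%, ME = 1.960 × 0.02584 = 0.05065.
p̂₁ − p̂₂ = 0.1940; interval 0.1940 ± 0.05065 gives (0.143, 0.245).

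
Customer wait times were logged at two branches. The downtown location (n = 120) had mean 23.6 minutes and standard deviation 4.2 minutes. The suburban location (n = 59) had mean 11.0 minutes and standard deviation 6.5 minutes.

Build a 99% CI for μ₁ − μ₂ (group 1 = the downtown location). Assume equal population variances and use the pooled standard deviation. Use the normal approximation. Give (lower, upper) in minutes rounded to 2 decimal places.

(10.52, 14.68)

Pooled variance s_p² = [119·4.2² + 58·6.5²] / (120+59−2) = 25.7043, so s_p = 5.0699.
SE_diff = s_p·√(1/n₁ + 1/n₂) = 5.0699·√(1/120 + 1/59) = 0.8061.
z* = 2.576; margin = 2.576 × 0.8061 = 2.0765.
Difference = 23.6 − 11.0 = 12.6000.
12.6000 ± 2.0765 → (10.52, 14.68).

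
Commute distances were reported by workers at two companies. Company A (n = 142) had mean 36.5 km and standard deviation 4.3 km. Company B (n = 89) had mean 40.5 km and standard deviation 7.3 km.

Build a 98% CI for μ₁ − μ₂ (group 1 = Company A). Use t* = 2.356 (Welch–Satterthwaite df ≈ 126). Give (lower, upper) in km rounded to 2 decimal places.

Standard errors of each mean: 4.3/√142 = 0.3608 and 7.3/√89 = 0.7738.
SE(x̄₁ − x̄₂) = √(0.3608² + 0.7738²) = 0.8538 for independent samples with unequal variances.
With t* = 2.356, the margin is 2.356 × 0.8538 = 2.0116.
x̄₁ − x̄₂ = 36.5 − 40.5 = -4.0000; the interval is -4.0000 ± 2.0116 = (-6.01, -1.99).

(-6.01, -1.99)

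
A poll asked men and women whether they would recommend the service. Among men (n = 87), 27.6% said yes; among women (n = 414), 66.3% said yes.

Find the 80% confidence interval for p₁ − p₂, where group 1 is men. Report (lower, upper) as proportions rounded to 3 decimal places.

The two standard errors are √(0.2760×0.7240/87) = 0.04793 and √(0.6630×0.3370/414) = 0.02323.
Because the samples are independent, SE_diff = √(0.04793² + 0.02323²) = 0.05326.
Using z* = 1.282 for 80%, ME = 1.282 × 0.05326 = 0.06828.
p̂₁ − p̂₂ = -0.3870; interval -0.3870 ± 0.06828 gives (-0.455, -0.319).

(-0.455, -0.319)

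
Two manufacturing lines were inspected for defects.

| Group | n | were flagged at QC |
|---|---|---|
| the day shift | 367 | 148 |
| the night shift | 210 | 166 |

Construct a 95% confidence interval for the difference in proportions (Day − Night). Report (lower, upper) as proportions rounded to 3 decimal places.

Sample proportions: 148/367 = 0.4033, 166/210 = 0.7905.
Each SE is √(p̂(1−p̂)/n): √(0.4033·0.5967/367) = 0.02561 and √(0.7905·0.2095/210) = 0.02808.
SE(p̂₁ − p̂₂) = √(SE₁² + SE₂²) = √(0.0006558721 + 0.0007884864) = 0.03800, since the two samples are independent.
At 95% confidence z* = 1.960; margin = 1.960 × 0.03800 = 0.07448.
The difference is 0.4033 − 0.7905 = -0.3872, so the interval is -0.3872 ± 0.07448 = (-0.462, -0.313).

(-0.462, -0.313)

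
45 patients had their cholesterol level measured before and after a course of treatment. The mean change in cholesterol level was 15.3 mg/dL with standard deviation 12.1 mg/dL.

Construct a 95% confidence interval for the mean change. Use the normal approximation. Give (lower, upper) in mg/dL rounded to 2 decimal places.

This is a matched-pairs design, so SE = s_d/√n = 12.1/√45 = 1.8038.
Margin = 1.960 × 1.8038 = 3.5354; the interval is 15.3 ± 3.5354 = (11.76, 18.84).

(11.76, 18.84)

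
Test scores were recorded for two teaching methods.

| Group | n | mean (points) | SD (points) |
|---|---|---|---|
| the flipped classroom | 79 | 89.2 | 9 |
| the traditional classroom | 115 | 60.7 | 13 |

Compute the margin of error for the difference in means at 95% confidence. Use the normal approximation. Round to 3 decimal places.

3.096

Per-group SEs: s₁/√n₁ = 9/√79 = 1.0126, s₂/√n₂ = 13/√115 = 1.2123.
Unpooled SE of the difference: √(1.02535876 + 1.46967129) = 1.5796.
Margin of error = z* · SE = 1.960 × 1.5796 = 3.0960.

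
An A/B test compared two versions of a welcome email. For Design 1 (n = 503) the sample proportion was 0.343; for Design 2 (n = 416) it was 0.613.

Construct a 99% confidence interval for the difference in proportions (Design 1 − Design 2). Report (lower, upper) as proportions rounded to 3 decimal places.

Each SE is √(p̂(1−p̂)/n): √(0.3430·0.6570/503) = 0.02117 and √(0.6130·0.3870/416) = 0.02388.
SE(p̂₁ − p̂₂) = √(SE₁² + SE₂²) = √(0.0004481689 + 0.0005702544) = 0.03191, since the two samples are independent.
At 99% confidence z* = 2.576; margin = 2.576 × 0.03191 = 0.08220.
The difference is 0.3430 − 0.6130 = -0.2700, so the interval is -0.2700 ± 0.08220 = (-0.352, -0.188).

(-0.352, -0.188)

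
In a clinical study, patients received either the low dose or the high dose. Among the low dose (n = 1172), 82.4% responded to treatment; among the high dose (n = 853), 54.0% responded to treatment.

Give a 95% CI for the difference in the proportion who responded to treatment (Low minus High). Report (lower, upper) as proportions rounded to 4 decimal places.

(0.2441, 0.3239)

SE₁ = √(p̂₁(1−p̂₁)/n₁) = √(0.8240·0.1760/1172) = 0.01112; SE₂ = √(0.5400·0.4600/853) = 0.01706.
Independent samples: SE of the difference = √(SE₁² + SE₂²) = √(0.0001236544 + 0.0002910436) = 0.02036.
z* for 95% confidence is 1.960, so the margin of error is 1.960 × 0.02036 = 0.03991.
Point estimate p̂₁ − p̂₂ = 0.8240 − 0.5400 = 0.2840.
0.2840 ± 0.03991 → (0.2441, 0.3239).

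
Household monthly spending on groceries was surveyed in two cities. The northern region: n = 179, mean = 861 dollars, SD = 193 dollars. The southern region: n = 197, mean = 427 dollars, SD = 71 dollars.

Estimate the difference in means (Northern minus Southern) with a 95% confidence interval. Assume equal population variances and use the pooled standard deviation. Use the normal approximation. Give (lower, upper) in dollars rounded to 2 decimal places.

(405.11, 462.89)

s_p = √[((n₁−1)s₁² + (n₂−1)s₂²)/(n₁+n₂−2)] = √[(178·193² + 196·71²)/374] = 142.7233.
SE = 142.7233·√(1/179 + 1/197) = 14.7377.
With z* = 1.960, margin = 1.960 × 14.7377 = 28.8859.
x̄₁ − x̄₂ = 861 − 427 = 434.0000; interval 434.0000 ± 28.8859 = (405.11, 462.89).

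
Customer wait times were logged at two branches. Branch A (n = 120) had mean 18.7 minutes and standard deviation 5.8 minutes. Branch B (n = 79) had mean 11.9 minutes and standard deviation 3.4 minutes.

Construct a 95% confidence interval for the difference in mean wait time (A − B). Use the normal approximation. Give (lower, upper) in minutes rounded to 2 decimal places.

Standard errors of each mean: 5.8/√120 = 0.5295 and 3.4/√79 = 0.3825.
SE(x̄₁ − x̄₂) = √(0.5295² + 0.3825²) = 0.6532 for independent samples with unequal variances.
With z* = 1.960, the margin is 1.960 × 0.6532 = 1.2803.
x̄₁ − x̄₂ = 18.7 − 11.9 = 6.8000; the interval is 6.8000 ± 1.2803 = (5.52, 8.08).

(5.52, 8.08)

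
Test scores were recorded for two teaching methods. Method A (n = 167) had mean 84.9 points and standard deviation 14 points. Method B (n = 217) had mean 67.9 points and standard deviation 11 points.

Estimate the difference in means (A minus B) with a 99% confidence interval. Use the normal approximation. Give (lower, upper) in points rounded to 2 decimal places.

(13.61, 20.39)

SE₁ = s₁/√n₁ = 14/√167 = 1.0834; SE₂ = 11/√217 = 0.7467.
Independent samples, unequal variances: SE_diff = √(SE₁² + SE₂²) = √(1.17375556 + 0.55756089) = 1.3158.
z* = 2.576, so margin of error = 2.576 × 1.3158 = 3.3895.
Difference in means = 84.9 − 67.9 = 17.0000.
17.0000 ± 3.3895 → (13.61, 20.39).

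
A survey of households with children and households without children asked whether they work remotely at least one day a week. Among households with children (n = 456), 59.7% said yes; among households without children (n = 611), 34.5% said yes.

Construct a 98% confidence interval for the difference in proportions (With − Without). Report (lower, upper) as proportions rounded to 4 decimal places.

The two standard errors are √(0.5970×0.4030/456) = 0.02297 and √(0.3450×0.6550/611) = 0.01923.
Because the samples are independent, SE_diff = √(0.02297² + 0.01923²) = 0.02996.
Using z* = 2.326 for 98%, ME = 2.326 × 0.02996 = 0.06969.
p̂₁ − p̂₂ = 0.2520; interval 0.2520 ± 0.06969 gives (0.1823, 0.3217).

(0.1823, 0.3217)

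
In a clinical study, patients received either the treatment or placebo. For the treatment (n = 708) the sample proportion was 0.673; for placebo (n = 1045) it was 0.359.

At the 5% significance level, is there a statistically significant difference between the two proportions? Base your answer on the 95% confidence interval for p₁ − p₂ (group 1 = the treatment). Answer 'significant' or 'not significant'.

significant

SE₁ = √(p̂₁(1−p̂₁)/n₁) = √(0.6730·0.3270/708) = 0.01763; SE₂ = √(0.3590·0.6410/1045) = 0.01484.
Independent samples: SE of the difference = √(SE₁² + SE₂²) = √(0.0003108169 + 0.0002202256) = 0.02304.
z* for 95% confidence is 1.960, so the margin of error is 1.960 × 0.02304 = 0.04516.
Point estimate p̂₁ − p̂₂ = 0.6730 − 0.3590 = 0.3140.
0.3140 ± 0.04516 → (0.26884, 0.35916).
The interval (0.26884, 0.35916) does not contain 0, so the difference is significant.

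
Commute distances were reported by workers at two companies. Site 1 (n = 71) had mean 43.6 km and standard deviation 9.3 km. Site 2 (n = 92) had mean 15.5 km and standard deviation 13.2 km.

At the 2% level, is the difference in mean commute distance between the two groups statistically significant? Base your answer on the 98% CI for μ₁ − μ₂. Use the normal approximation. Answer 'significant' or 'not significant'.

significant

SE₁ = s₁/√n₁ = 9.3/√71 = 1.1037; SE₂ = 13.2/√92 = 1.3762.
Independent samples, unequal variances: SE_diff = √(SE₁² + SE₂²) = √(1.21815369 + 1.89392644) = 1.7641.
z* = 2.326, so margin of error = 2.326 × 1.7641 = 4.1033.
Difference in means = 43.6 − 15.5 = 28.1000.
28.1000 ± 4.1033 → (23.9967, 32.2033).
The interval (23.9967, 32.2033) does not contain 0, so the difference is significant.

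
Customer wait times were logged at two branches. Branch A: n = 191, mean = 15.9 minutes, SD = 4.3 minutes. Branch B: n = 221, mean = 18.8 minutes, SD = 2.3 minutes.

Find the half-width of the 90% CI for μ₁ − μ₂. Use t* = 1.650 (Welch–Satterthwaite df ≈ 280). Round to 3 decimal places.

0.573

Per-group SEs: s₁/√n₁ = 4.3/√191 = 0.3111, s₂/√n₂ = 2.3/√221 = 0.1547.
Unpooled SE of the difference: √(0.09678321 + 0.02393209) = 0.3474.
Margin of error = t* · SE = 1.650 × 0.3474 = 0.5732.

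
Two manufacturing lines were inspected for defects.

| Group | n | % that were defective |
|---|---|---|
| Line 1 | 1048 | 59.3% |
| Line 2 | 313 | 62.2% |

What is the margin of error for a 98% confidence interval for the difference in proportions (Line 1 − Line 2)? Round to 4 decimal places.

0.0729

The two standard errors are √(0.5930×0.4070/1048) = 0.01518 and √(0.6220×0.3780/313) = 0.02741.
Because the samples are independent, SE_diff = √(0.01518² + 0.02741²) = 0.03133.
Using z* = 2.326 for 98%, ME = 2.326 × 0.03133 = 0.07287.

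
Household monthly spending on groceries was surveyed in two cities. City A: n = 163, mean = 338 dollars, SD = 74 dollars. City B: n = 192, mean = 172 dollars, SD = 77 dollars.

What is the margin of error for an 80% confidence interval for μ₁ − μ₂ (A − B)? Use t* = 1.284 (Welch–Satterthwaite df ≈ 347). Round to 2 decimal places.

10.31

Per-group SEs: s₁/√n₁ = 74/√163 = 5.7961, s₂/√n₂ = 77/√192 = 5.5570.
Unpooled SE of the difference: √(33.59477521 + 30.880249) = 8.0296.
Margin of error = t* · SE = 1.284 × 8.0296 = 10.3100.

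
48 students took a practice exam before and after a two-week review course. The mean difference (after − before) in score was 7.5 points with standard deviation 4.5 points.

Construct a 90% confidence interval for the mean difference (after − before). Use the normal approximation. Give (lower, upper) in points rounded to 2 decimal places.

This is a matched-pairs design, so SE = s_d/√n = 4.5/√48 = 0.6495.
Margin = 1.645 × 0.6495 = 1.0684; the interval is 7.5 ± 1.0684 = (6.43, 8.57).

(6.43, 8.57)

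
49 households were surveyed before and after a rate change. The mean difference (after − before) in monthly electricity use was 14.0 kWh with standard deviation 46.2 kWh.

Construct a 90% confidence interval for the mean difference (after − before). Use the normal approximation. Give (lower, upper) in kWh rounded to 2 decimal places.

(3.14, 24.86)

This is a matched-pairs design, so SE = s_d/√n = 46.2/√49 = 6.6000.
Margin = 1.645 × 6.6000 = 10.8570; the interval is 14.0 ± 10.8570 = (3.14, 24.86).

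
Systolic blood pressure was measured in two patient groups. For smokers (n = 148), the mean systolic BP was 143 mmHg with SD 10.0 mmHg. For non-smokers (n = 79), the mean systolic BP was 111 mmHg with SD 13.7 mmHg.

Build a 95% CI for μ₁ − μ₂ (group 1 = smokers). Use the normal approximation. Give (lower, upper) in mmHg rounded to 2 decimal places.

(28.58, 35.42)

Standard errors of each mean: 10.0/√148 = 0.8220 and 13.7/√79 = 1.5414.
SE(x̄₁ − x̄₂) = √(0.8220² + 1.5414²) = 1.7469 for independent samples with unequal variances.
With z* = 1.960, the margin is 1.960 × 1.7469 = 3.4239.
x̄₁ − x̄₂ = 143 − 111 = 32.0000; the interval is 32.0000 ± 3.4239 = (28.58, 35.42).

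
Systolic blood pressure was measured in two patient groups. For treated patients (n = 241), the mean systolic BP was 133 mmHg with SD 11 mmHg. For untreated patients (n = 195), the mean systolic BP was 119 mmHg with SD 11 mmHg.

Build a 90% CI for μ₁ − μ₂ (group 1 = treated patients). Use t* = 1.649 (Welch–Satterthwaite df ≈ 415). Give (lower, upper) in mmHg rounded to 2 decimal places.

Standard errors of each mean: 11/√241 = 0.7086 and 11/√195 = 0.7877.
SE(x̄₁ − x̄₂) = √(0.7086² + 0.7877²) = 1.0595 for independent samples with unequal variances.
With t* = 1.649, the margin is 1.649 × 1.0595 = 1.7471.
x̄₁ − x̄₂ = 133 − 119 = 14.0000; the interval is 14.0000 ± 1.7471 = (12.25, 15.75).

(12.25, 15.75)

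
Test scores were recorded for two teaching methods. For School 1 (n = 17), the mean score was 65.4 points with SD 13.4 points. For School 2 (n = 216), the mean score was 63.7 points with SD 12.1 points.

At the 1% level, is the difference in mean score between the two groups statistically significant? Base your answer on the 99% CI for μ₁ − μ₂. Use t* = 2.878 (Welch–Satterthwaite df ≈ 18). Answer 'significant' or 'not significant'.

Per-group SEs: s₁/√n₁ = 13.4/√17 = 3.2500, s₂/√n₂ = 12.1/√216 = 0.8233.
Unpooled SE of the difference: √(10.5625 + 0.67782289) = 3.3527.
Margin of error = t* · SE = 2.878 × 3.3527 = 9.6491.
x̄₁ − x̄₂ = 65.4 − 63.7 = 1.7000.
CI: 1.7000 ± 9.6491 = (-7.9491, 11.3491).
The interval (-7.9491, 11.3491) contains 0, so the difference is not significant.

not significant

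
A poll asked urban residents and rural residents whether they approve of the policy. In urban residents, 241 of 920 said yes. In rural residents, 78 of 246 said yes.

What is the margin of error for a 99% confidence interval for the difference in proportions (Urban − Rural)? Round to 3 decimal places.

First, p̂₁ = 241/920 = 0.2620; p̂₂ = 78/246 = 0.3171.
The two standard errors are √(0.2620×0.7380/920) = 0.01450 and √(0.3171×0.6829/246) = 0.02967.
Because the samples are independent, SE_diff = √(0.01450² + 0.02967²) = 0.03302.
Using z* = 2.576 for 99%, ME = 2.576 × 0.03302 = 0.08506.

0.085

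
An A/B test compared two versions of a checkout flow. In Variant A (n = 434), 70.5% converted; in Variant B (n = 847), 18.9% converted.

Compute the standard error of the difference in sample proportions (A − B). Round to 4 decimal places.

0.0257

Each SE is √(p̂(1−p̂)/n): √(0.7050·0.2950/434) = 0.02189 and √(0.1890·0.8110/847) = 0.01345.
SE(p̂₁ − p̂₂) = √(SE₁² + SE₂²) = √(0.0004791721 + 0.0001809025) = 0.02569, since the two samples are independent.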